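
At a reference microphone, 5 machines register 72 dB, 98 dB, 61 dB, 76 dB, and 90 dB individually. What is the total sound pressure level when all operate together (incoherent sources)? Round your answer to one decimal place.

98.7 dB

Incoherent sources combine by intensity addition: L_total = 10·log₁₀(Σ 10^(L_i/10)).
Σ 10^(L/10) = 10^(72/10) + 10^(98/10) + 10^(61/10) + 10^(76/10) + 10^(90/10) = 7.366e+09.
L_total = 10·log₁₀(7.366e+09) = 98.67 dB.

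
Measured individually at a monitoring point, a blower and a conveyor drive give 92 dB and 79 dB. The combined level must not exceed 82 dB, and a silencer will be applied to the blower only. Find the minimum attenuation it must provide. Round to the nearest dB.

13 dB

The untreated sources together contribute 10^(79/10) = 7.943e+07, i.e. 79.00 dB.
The limit corresponds to 10^(82/10) = 1.585e+08; subtracting the fixed part leaves 7.906e+07 for the blower, i.e. 78.98 dB.
So the blower must be reduced from 92 to 78.98 dB: IL = 13.02 dB.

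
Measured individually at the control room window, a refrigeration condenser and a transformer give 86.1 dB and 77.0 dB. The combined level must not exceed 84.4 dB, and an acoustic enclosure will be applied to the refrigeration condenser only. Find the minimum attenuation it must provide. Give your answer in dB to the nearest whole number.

3 dB

Everything except the refrigeration condenser sums to 10^(77.0/10) = 5.012e+07 in linear terms, 77.00 dB.
To meet 84.4 dB overall, the treated refrigeration condenser may contribute at most 10^(84.4/10) − 5.012e+07 = 2.253e+08, i.e. 83.53 dB.
So the refrigeration condenser must be reduced from 86.1 to 83.53 dB: IL = 2.57 dB.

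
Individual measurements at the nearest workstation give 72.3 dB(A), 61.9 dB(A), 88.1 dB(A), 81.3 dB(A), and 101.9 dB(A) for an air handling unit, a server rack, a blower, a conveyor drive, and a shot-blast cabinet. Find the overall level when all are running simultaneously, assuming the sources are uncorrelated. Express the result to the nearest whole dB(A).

Incoherent sources combine by intensity addition: L_total = 10·log₁₀(Σ 10^(L_i/10)).
Σ 10^(L/10) = 10^(72.3/10) + 10^(61.9/10) + 10^(88.1/10) + 10^(81.3/10) + 10^(101.9/10) = 1.629e+10.
L_total = 10·log₁₀(1.629e+10) = 102.12 dB(A).

102 dB(A)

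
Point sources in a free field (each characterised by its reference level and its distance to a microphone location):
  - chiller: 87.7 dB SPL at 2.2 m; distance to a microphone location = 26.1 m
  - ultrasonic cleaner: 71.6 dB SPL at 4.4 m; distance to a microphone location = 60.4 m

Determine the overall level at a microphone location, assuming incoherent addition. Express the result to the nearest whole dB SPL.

66 dB SPL

First find each source's level at the receiver (point-source: −20·log₁₀(r/r_ref)), then combine on an intensity basis.
chiller: 87.7 − 20·log₁₀(26.1/2.2) = 87.7 − 21.48 = 66.22 dB SPL.
ultrasonic cleaner: 71.6 − 20·log₁₀(60.4/4.4) = 71.6 − 22.75 = 48.85 dB SPL.
Σ 10^(L/10) = 4.260e+06 → L_total = 10·log₁₀(4.260e+06) = 66.29 dB SPL.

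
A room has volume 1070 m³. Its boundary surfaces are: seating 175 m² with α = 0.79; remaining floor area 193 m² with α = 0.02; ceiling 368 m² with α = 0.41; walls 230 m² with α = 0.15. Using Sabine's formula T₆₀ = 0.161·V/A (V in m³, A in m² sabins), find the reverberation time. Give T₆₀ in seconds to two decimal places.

0.53 s

A = Σ Sᵢαᵢ = 175·0.79 + 193·0.02 + 368·0.41 + 230·0.15 = 327.49 m².
T₆₀ = 0.161 × 1070 / 327.49 = 0.526 s.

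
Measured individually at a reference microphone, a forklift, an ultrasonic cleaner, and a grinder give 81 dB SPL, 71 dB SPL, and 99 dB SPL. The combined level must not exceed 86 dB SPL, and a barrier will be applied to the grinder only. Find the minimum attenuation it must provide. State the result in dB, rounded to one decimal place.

The untreated sources together contribute 10^(81/10) + 10^(71/10) = 1.385e+08, i.e. 81.41 dB SPL.
The limit corresponds to 10^(86/10) = 3.981e+08; subtracting the fixed part leaves 2.596e+08 for the grinder, i.e. 84.14 dB SPL.
So the grinder must be reduced from 99 to 84.14 dB SPL: IL = 14.86 dB.

14.9 dB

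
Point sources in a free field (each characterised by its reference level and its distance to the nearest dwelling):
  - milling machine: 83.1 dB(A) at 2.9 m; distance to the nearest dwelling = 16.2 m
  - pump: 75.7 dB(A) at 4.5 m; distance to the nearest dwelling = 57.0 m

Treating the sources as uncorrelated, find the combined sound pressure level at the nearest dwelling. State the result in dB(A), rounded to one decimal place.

First find each source's level at the receiver (point-source: −20·log₁₀(r/r_ref)), then combine on an intensity basis.
milling machine: 83.1 − 20·log₁₀(16.2/2.9) = 83.1 − 14.94 = 68.16 dB(A).
pump: 75.7 − 20·log₁₀(57.0/4.5) = 75.7 − 22.05 = 53.65 dB(A).
Σ 10^(L/10) = 6.774e+06 → L_total = 10·log₁₀(6.774e+06) = 68.31 dB(A).

68.3 dB(A)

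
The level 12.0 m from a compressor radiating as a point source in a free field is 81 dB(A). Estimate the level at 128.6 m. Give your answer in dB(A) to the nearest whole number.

For a point source, L₂ = L₁ − 20·log₁₀(r₂/r₁).
L₂ = 81 − 20·log₁₀(128.6/12.0) = 81 − 20.601 = 60.40 dB(A).

60 dB(A)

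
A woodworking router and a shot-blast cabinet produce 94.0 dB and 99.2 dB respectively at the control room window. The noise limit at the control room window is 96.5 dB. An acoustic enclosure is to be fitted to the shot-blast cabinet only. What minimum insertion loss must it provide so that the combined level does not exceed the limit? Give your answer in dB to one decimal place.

Fixed contribution from the other source: Σ 10^(L/10) = 10^(94.0/10) = 2.512e+09 (94.00 dB).
To meet 96.5 dB overall, the treated shot-blast cabinet may contribute at most 10^(96.5/10) − 2.512e+09 = 1.955e+09, i.e. 92.91 dB.
So the shot-blast cabinet must be reduced from 99.2 to 92.91 dB: IL = 6.29 dB.

6.3 dB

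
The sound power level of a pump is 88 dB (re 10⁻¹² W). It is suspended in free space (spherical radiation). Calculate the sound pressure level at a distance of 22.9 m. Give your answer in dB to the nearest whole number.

50 dB

The power spreads over a sphere of area 4π·r², so L_p = L_w − 10·log₁₀(4π·r²).
4π·r² = 6590 m², 10·log₁₀ of that is 38.189 dB.
L_p = 88 − 38.189 = 49.81 dB.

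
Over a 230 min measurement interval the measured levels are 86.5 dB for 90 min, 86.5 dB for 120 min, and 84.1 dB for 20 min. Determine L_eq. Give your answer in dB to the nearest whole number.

86 dB

Weight each interval's intensity by its duration and average over T = 230 min:
Σ tᵢ·10^(Lᵢ/10) = 90·10^(86.5/10) + 120·10^(86.5/10) + 20·10^(84.1/10) = 9.894e+10.
L_eq = 10·log₁₀(9.894e+10/230) = 86.34 dB.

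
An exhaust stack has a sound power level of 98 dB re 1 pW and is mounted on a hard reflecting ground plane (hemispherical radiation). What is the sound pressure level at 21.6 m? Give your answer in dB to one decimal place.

63.3 dB

L_p = L_w − 10·log₁₀(2π·r²) with r = 21.6 m.
2π·r² = 2931 m², 10·log₁₀ of that is 34.671 dB.
L_p = 98 − 34.671 = 63.33 dB.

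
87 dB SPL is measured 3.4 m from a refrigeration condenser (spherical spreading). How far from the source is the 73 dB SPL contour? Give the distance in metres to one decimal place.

17.0 m

For a point source L₁ − L₂ = 20·log₁₀(r₂/r₁), so r₂ = r₁·10^((L₁−L₂)/20).
r₂ = 3.4·10^((87−73)/20) = 3.4·10^(14.0/20) = 17.04 m.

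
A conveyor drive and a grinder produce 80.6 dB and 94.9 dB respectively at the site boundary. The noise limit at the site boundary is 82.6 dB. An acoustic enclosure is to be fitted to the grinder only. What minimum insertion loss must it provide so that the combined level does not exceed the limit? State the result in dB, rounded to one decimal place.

16.6 dB

Fixed contribution from the other source: Σ 10^(L/10) = 10^(80.6/10) = 1.148e+08 (80.60 dB).
The limit corresponds to 10^(82.6/10) = 1.820e+08; subtracting the fixed part leaves 6.715e+07 for the grinder, i.e. 78.27 dB.
So the grinder must be reduced from 94.9 to 78.27 dB: IL = 16.63 dB.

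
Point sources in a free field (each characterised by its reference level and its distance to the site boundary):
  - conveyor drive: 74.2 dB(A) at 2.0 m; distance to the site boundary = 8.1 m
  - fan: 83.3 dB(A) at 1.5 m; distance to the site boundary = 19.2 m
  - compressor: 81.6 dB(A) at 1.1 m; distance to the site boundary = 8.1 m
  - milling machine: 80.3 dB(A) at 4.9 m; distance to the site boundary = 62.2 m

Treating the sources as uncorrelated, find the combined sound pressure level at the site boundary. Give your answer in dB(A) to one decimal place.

Propagate each source to the receiver with L = L_ref − 20·log₁₀(r/r_ref), then add intensities.
conveyor drive: 74.2 − 20·log₁₀(8.1/2.0) = 74.2 − 12.15 = 62.05 dB(A).
fan: 83.3 − 20·log₁₀(19.2/1.5) = 83.3 − 22.14 = 61.16 dB(A).
compressor: 81.6 − 20·log₁₀(8.1/1.1) = 81.6 − 17.34 = 64.26 dB(A).
milling machine: 80.3 − 20·log₁₀(62.2/4.9) = 80.3 − 22.07 = 58.23 dB(A).
Σ 10^(L/10) = 6.239e+06 → L_total = 10·log₁₀(6.239e+06) = 67.95 dB(A).

68.0 dB(A)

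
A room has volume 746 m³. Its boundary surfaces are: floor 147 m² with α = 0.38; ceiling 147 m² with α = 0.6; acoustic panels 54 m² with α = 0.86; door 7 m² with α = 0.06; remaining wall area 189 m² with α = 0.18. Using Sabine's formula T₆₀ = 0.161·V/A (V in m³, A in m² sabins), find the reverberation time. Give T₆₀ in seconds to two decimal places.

0.53 s

A = Σ Sᵢαᵢ = 147·0.38 + 147·0.6 + 54·0.86 + 7·0.06 + 189·0.18 = 224.94 m².
T₆₀ = 0.161·V/A = 0.161·746/224.94 = 0.534 s.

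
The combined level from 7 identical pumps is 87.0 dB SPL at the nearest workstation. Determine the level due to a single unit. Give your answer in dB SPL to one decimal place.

For N identical incoherent sources L_total = L₁ + 10·log₁₀ N, so L₁ = 87.0 − 10·log₁₀(7) = 87.0 − 8.451.

78.5 dB SPL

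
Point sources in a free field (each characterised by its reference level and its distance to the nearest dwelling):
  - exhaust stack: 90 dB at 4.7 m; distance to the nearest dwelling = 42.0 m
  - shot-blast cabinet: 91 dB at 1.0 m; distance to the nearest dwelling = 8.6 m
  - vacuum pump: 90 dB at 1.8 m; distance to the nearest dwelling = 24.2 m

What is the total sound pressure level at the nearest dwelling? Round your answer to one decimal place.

First find each source's level at the receiver (point-source: −20·log₁₀(r/r_ref)), then combine on an intensity basis.
exhaust stack: 90 − 20·log₁₀(42.0/4.7) = 90 − 19.02 = 70.98 dB.
shot-blast cabinet: 91 − 20·log₁₀(8.6/1.0) = 91 − 18.69 = 72.31 dB.
vacuum pump: 90 − 20·log₁₀(24.2/1.8) = 90 − 22.57 = 67.43 dB.
Σ 10^(L/10) = 3.508e+07 → L_total = 10·log₁₀(3.508e+07) = 75.45 dB.

75.5 dB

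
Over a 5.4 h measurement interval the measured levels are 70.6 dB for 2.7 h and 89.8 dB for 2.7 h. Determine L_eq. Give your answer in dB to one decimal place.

86.8 dB

Weight each interval's intensity by its duration and average over T = 5.4 h:
Σ tᵢ·10^(Lᵢ/10) = 2.7·10^(70.6/10) + 2.7·10^(89.8/10) = 2.609e+09.
L_eq = 10·log₁₀(2.609e+09/5.4) = 86.84 dB.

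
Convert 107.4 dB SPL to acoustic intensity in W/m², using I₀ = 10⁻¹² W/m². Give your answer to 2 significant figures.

I/I₀ = 10^(107.4/10) = 5.495e+10, so I = 5.495e+10 × 10⁻¹² W/m².

0.055 W/m²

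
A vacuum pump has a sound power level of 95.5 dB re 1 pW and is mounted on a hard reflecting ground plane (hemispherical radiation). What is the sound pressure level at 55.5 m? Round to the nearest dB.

53 dB

The power spreads over a hemisphere of area 2π·r², so L_p = L_w − 10·log₁₀(2π·r²).
2π·r² = 1.935e+04 m², 10·log₁₀ of that is 42.868 dB.
L_p = 95.5 − 42.868 = 52.63 dB.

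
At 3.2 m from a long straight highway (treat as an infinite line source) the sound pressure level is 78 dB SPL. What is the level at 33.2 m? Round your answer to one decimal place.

67.8 dB SPL

Line-source attenuation: ΔL = 10·log₁₀(r₂/r₁) = 10·log₁₀(33.2/3.2) = 10.160 dB.
L₂ = 78 − 10·log₁₀(33.2/3.2) = 78 − 10.160 = 67.84 dB SPL.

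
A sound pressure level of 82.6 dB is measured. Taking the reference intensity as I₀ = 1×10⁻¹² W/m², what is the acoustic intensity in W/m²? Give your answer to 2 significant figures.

I/I₀ = 10^(82.6/10) = 1.82e+08, so I = 1.82e+08 × 10⁻¹² W/m².

0.00018 W/m²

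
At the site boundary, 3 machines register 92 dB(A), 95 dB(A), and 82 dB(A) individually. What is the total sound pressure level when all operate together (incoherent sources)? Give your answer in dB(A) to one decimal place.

For uncorrelated sources the intensities add, so convert each level to linear form, sum, and take 10·log₁₀ of the total.
Σ 10^(L/10) = 10^(92/10) + 10^(95/10) + 10^(82/10) = 4.906e+09.
L_total = 10·log₁₀(4.906e+09) = 96.91 dB(A).

96.9 dB(A)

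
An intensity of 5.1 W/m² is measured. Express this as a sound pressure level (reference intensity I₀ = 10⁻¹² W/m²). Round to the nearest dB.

L = 10·log₁₀(I/I₀) = 10·log₁₀(5.1/10⁻¹²) = 10·log₁₀(5.1×10^12).
L = 10·(0.7076 + 12) = 127.08 dB.

127 dB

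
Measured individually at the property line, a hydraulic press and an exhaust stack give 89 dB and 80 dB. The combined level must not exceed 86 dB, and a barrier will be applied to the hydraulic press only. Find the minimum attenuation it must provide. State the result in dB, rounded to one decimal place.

Everything except the hydraulic press sums to 10^(80/10) = 1.000e+08 in linear terms, 80.00 dB.
To meet 86 dB overall, the treated hydraulic press may contribute at most 10^(86/10) − 1.000e+08 = 2.981e+08, i.e. 84.74 dB.
So the hydraulic press must be reduced from 89 to 84.74 dB: IL = 4.26 dB.

4.3 dB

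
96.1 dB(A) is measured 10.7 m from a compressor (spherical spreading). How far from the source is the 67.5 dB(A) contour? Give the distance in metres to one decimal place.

288.0 m

For a point source L₁ − L₂ = 20·log₁₀(r₂/r₁), so r₂ = r₁·10^((L₁−L₂)/20).
r₂ = 10.7·10^((96.1−67.5)/20) = 10.7·10^(28.6/20) = 287.99 m.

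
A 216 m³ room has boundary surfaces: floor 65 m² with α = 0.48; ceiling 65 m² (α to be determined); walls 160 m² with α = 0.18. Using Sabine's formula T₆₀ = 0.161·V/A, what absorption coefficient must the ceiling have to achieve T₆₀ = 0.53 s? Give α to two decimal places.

A = 0.161·V/T₆₀ = 0.161·216/0.53 = 65.62 m² sabins.
Absorption from the other surfaces = 65·0.48 + 160·0.18 = 60.00 m², so the ceiling must supply 5.62 m² over 65 m².
α = 5.62/65 = 0.086.

0.09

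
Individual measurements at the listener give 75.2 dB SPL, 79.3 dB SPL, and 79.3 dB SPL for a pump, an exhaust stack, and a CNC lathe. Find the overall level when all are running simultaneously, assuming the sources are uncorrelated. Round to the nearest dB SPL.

83 dB SPL

For uncorrelated sources the intensities add, so convert each level to linear form, sum, and take 10·log₁₀ of the total.
Σ 10^(L/10) = 10^(75.2/10) + 10^(79.3/10) + 10^(79.3/10) = 2.033e+08.
L_total = 10·log₁₀(2.033e+08) = 83.08 dB SPL.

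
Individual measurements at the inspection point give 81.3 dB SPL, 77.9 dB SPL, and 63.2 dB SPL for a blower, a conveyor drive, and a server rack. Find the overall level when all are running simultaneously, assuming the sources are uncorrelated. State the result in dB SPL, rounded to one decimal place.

83.0 dB SPL

Incoherent sources combine by intensity addition: L_total = 10·log₁₀(Σ 10^(L_i/10)).
Σ 10^(L/10) = 10^(81.3/10) + 10^(77.9/10) + 10^(63.2/10) = 1.986e+08.
L_total = 10·log₁₀(1.986e+08) = 82.98 dB SPL.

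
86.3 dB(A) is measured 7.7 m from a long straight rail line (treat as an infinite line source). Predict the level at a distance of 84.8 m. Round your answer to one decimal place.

75.9 dB(A)

Line-source attenuation: ΔL = 10·log₁₀(r₂/r₁) = 10·log₁₀(84.8/7.7) = 10.419 dB.
L₂ = 86.3 − 10·log₁₀(84.8/7.7) = 86.3 − 10.419 = 75.88 dB(A).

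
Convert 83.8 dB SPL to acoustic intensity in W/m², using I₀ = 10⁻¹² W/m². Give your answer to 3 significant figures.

0.000240 W/m²

I = I₀·10^(L/10) = 10⁻¹² × 10^(83.8/10) = 10^(-3.620).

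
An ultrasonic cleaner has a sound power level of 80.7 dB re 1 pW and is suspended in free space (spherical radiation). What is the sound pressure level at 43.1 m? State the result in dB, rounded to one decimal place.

37.0 dB

Free-field spherical radiation: L_p = L_w − 10·log₁₀(4π·r²), r = 43.1 m.
4π·r² = 2.334e+04 m², 10·log₁₀ of that is 43.682 dB.
L_p = 80.7 − 43.682 = 37.02 dB.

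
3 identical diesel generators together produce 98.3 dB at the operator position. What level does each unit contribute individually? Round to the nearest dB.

3 equal contributions raise the level by 10·log₁₀ 3 = 4.771 dB, so each unit alone gives 98.3 − 4.771.

94 dB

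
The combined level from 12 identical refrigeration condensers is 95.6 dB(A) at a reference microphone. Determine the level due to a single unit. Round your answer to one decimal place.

84.8 dB(A)

12 equal contributions raise the level by 10·log₁₀ 12 = 10.792 dB, so each unit alone gives 95.6 − 10.792.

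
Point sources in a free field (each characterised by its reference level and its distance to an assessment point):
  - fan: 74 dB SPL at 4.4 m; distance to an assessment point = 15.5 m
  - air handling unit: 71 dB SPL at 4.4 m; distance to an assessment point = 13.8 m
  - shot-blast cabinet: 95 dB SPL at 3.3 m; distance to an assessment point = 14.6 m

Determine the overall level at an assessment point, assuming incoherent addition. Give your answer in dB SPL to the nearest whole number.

82 dB SPL

First find each source's level at the receiver (point-source: −20·log₁₀(r/r_ref)), then combine on an intensity basis.
fan: 74 − 20·log₁₀(15.5/4.4) = 74 − 10.94 = 63.06 dB SPL.
air handling unit: 71 − 20·log₁₀(13.8/4.4) = 71 − 9.93 = 61.07 dB SPL.
shot-blast cabinet: 95 − 20·log₁₀(14.6/3.3) = 95 − 12.92 = 82.08 dB SPL.
Σ 10^(L/10) = 1.649e+08 → L_total = 10·log₁₀(1.649e+08) = 82.17 dB SPL.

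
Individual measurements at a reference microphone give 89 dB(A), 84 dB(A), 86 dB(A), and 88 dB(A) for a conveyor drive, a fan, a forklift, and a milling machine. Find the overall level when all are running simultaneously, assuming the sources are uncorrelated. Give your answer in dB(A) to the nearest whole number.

93 dB(A)

For uncorrelated sources the intensities add, so convert each level to linear form, sum, and take 10·log₁₀ of the total.
Σ 10^(L/10) = 10^(89/10) + 10^(84/10) + 10^(86/10) + 10^(88/10) = 2.075e+09.
L_total = 10·log₁₀(2.075e+09) = 93.17 dB(A).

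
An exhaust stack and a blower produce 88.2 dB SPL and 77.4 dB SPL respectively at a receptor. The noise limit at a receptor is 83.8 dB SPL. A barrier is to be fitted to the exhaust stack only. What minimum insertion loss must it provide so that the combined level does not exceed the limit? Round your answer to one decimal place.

5.5 dB

The untreated sources together contribute 10^(77.4/10) = 5.495e+07, i.e. 77.40 dB SPL.
The limit corresponds to 10^(83.8/10) = 2.399e+08; subtracting the fixed part leaves 1.849e+08 for the exhaust stack, i.e. 82.67 dB SPL.
Required insertion loss = 88.2 − 82.67 = 5.53 dB.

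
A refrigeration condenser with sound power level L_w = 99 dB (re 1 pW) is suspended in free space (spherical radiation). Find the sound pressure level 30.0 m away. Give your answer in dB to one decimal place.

58.5 dB

The power spreads over a sphere of area 4π·r², so L_p = L_w − 10·log₁₀(4π·r²).
4π·r² = 1.131e+04 m², 10·log₁₀ of that is 40.535 dB.
L_p = 99 − 40.535 = 58.47 dB.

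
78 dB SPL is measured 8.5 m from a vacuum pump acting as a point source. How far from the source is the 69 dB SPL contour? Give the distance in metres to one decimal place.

24.0 m

Point-source spreading drops the level by 20·log₁₀(r₂/r₁); inverting, r₂/r₁ = 10^(ΔL/20).
r₂ = 8.5·10^((78−69)/20) = 8.5·10^(9.0/20) = 23.96 m.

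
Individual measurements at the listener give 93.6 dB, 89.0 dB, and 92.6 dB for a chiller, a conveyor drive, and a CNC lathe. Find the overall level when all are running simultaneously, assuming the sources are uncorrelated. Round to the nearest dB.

For uncorrelated sources the intensities add, so convert each level to linear form, sum, and take 10·log₁₀ of the total.
Σ 10^(L/10) = 10^(93.6/10) + 10^(89.0/10) + 10^(92.6/10) = 4.905e+09.
L_total = 10·log₁₀(4.905e+09) = 96.91 dB.

97 dB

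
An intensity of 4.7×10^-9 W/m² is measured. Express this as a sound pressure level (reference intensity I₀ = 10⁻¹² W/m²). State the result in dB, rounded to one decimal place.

Dividing by I₀ shifts the exponent by 12: I/I₀ = 4.7×10^3.
L = 10·(0.6721 + 3) = 36.72 dB.

36.7 dB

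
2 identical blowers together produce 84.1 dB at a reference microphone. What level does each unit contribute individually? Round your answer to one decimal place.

Dividing the total intensity by 2 lowers the level by 10·log₁₀ 2 = 3.010 dB: L₁ = 84.1 − 3.010.

81.1 dB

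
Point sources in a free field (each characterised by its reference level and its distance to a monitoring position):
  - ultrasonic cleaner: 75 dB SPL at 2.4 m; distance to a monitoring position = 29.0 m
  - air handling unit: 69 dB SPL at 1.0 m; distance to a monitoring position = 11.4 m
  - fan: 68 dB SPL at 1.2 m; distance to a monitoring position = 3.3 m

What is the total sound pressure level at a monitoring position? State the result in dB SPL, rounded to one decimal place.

60.5 dB SPL

Propagate each source to the receiver with L = L_ref − 20·log₁₀(r/r_ref), then add intensities.
ultrasonic cleaner: 75 − 20·log₁₀(29.0/2.4) = 75 − 21.64 = 53.36 dB SPL.
air handling unit: 69 − 20·log₁₀(11.4/1.0) = 69 − 21.14 = 47.86 dB SPL.
fan: 68 − 20·log₁₀(3.3/1.2) = 68 − 8.79 = 59.21 dB SPL.
Σ 10^(L/10) = 1.112e+06 → L_total = 10·log₁₀(1.112e+06) = 60.46 dB SPL.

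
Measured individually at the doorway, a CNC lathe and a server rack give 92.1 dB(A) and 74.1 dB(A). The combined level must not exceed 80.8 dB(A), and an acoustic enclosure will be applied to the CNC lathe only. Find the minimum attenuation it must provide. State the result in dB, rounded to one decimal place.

12.3 dB

The untreated sources together contribute 10^(74.1/10) = 2.570e+07, i.e. 74.10 dB(A).
To meet 80.8 dB(A) overall, the treated CNC lathe may contribute at most 10^(80.8/10) − 2.570e+07 = 9.452e+07, i.e. 79.76 dB(A).
Required insertion loss = 92.1 − 79.76 = 12.34 dB.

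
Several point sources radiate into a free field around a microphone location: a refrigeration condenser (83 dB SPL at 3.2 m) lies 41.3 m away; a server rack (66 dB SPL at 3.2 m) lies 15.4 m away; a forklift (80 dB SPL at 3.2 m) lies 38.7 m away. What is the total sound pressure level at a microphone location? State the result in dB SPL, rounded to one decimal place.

Apply inverse-square spreading to bring every level to the receiver, then sum 10^(L/10).
refrigeration condenser: 83 − 20·log₁₀(41.3/3.2) = 83 − 22.22 = 60.78 dB SPL.
server rack: 66 − 20·log₁₀(15.4/3.2) = 66 − 13.65 = 52.35 dB SPL.
forklift: 80 − 20·log₁₀(38.7/3.2) = 80 − 21.65 = 58.35 dB SPL.
Σ 10^(L/10) = 2.053e+06 → L_total = 10·log₁₀(2.053e+06) = 63.12 dB SPL.

63.1 dB SPL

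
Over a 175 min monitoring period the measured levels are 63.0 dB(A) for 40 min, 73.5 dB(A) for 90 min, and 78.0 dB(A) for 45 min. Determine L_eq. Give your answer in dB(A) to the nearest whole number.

75 dB(A)

L_eq = 10·log₁₀[(1/T)·Σ tᵢ·10^(Lᵢ/10)] with T = 175 min.
Σ tᵢ·10^(Lᵢ/10) = 40·10^(63.0/10) + 90·10^(73.5/10) + 45·10^(78.0/10) = 4.934e+09.
L_eq = 10·log₁₀(4.934e+09/175) = 74.50 dB(A).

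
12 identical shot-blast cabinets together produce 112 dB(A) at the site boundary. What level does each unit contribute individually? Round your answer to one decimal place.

Dividing the total intensity by 12 lowers the level by 10·log₁₀ 12 = 10.792 dB: L₁ = 112 − 10.792.

101.2 dB(A)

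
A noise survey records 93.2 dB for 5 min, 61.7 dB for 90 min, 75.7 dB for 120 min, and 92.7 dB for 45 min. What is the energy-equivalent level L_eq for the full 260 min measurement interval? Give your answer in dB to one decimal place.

Weight each interval's intensity by its duration and average over T = 260 min:
Σ tᵢ·10^(Lᵢ/10) = 5·10^(93.2/10) + 90·10^(61.7/10) + 120·10^(75.7/10) + 45·10^(92.7/10) = 9.883e+10.
L_eq = 10·log₁₀(9.883e+10/260) = 85.80 dB.

85.8 dB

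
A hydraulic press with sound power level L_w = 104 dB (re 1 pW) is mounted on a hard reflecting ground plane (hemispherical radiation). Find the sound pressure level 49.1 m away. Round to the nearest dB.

L_p = L_w − 10·log₁₀(2π·r²) with r = 49.1 m.
2π·r² = 1.515e+04 m², 10·log₁₀ of that is 41.803 dB.
L_p = 104 − 41.803 = 62.20 dB.

62 dB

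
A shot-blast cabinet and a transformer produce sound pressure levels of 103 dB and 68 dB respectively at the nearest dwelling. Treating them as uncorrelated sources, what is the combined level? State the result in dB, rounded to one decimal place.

103.0 dB

For uncorrelated sources the intensities add, so convert each level to linear form, sum, and take 10·log₁₀ of the total.
Σ 10^(L/10) = 10^(103/10) + 10^(68/10) = 1.996e+10.
L_total = 10·log₁₀(1.996e+10) = 103.00 dB.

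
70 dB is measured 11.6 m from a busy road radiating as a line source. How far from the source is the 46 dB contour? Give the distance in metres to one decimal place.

The 24.0 dB drop corresponds to a distance ratio of 10^(24.0/10) for a line source.
r₂ = 11.6·10^((70−46)/10) = 11.6·10^(24.0/10) = 2913.79 m.

2913.8 m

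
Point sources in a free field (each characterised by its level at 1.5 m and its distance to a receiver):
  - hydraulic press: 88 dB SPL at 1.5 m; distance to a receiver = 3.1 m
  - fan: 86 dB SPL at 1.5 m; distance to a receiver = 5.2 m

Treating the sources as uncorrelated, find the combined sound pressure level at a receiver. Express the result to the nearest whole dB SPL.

83 dB SPL

Propagate each source to the receiver with L = L_ref − 20·log₁₀(r/r_ref), then add intensities.
hydraulic press: 88 − 20·log₁₀(3.1/1.5) = 88 − 6.31 = 81.69 dB SPL.
fan: 86 − 20·log₁₀(5.2/1.5) = 86 − 10.80 = 75.20 dB SPL.
Σ 10^(L/10) = 1.809e+08 → L_total = 10·log₁₀(1.809e+08) = 82.57 dB SPL.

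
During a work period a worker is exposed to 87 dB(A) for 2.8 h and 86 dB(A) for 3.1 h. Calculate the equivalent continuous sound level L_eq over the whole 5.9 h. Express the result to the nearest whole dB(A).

87 dB(A)

L_eq = 10·log₁₀[(1/T)·Σ tᵢ·10^(Lᵢ/10)] with T = 5.9 h.
Σ tᵢ·10^(Lᵢ/10) = 2.8·10^(87/10) + 3.1·10^(86/10) = 2.637e+09.
L_eq = 10·log₁₀(2.637e+09/5.9) = 86.50 dB(A).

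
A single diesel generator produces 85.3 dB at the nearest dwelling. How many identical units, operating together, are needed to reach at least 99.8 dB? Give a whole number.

29

Need L₁ + 10·log₁₀ N ≥ 99.8, i.e. log₁₀ N ≥ 1.45.
N ≥ 10^(14.5/10) = 28.184, so N = 29.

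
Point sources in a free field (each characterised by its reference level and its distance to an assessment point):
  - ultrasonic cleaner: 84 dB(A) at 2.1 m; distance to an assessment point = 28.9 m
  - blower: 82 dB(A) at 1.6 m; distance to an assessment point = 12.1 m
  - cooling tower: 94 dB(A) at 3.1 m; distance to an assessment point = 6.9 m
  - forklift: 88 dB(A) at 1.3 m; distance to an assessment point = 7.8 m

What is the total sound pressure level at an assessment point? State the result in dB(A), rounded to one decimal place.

87.2 dB(A)

Propagate each source to the receiver with L = L_ref − 20·log₁₀(r/r_ref), then add intensities.
ultrasonic cleaner: 84 − 20·log₁₀(28.9/2.1) = 84 − 22.77 = 61.23 dB(A).
blower: 82 − 20·log₁₀(12.1/1.6) = 82 − 17.57 = 64.43 dB(A).
cooling tower: 94 − 20·log₁₀(6.9/3.1) = 94 − 6.95 = 87.05 dB(A).
forklift: 88 − 20·log₁₀(7.8/1.3) = 88 − 15.56 = 72.44 dB(A).
Σ 10^(L/10) = 5.286e+08 → L_total = 10·log₁₀(5.286e+08) = 87.23 dB(A).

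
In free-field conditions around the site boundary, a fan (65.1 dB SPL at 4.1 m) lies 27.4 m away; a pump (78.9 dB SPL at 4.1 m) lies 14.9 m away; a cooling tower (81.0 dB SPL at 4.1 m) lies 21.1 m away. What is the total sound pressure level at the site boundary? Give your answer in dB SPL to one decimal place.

70.3 dB SPL

Apply inverse-square spreading to bring every level to the receiver, then sum 10^(L/10).
fan: 65.1 − 20·log₁₀(27.4/4.1) = 65.1 − 16.50 = 48.60 dB SPL.
pump: 78.9 − 20·log₁₀(14.9/4.1) = 78.9 − 11.21 = 67.69 dB SPL.
cooling tower: 81.0 − 20·log₁₀(21.1/4.1) = 81.0 − 14.23 = 66.77 dB SPL.
Σ 10^(L/10) = 1.070e+07 → L_total = 10·log₁₀(1.070e+07) = 70.30 dB SPL.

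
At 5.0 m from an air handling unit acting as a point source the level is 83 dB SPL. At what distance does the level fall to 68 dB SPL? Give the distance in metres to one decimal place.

28.1 m

The 15.0 dB drop corresponds to a distance ratio of 10^(15.0/20) for a point source.
r₂ = 5.0·10^((83−68)/20) = 5.0·10^(15.0/20) = 28.12 m.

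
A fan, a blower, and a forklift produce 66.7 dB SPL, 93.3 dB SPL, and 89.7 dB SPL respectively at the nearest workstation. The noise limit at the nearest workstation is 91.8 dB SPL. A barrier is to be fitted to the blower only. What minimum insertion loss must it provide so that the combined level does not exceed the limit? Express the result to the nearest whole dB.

Fixed contribution from the other sources: Σ 10^(L/10) = 10^(66.7/10) + 10^(89.7/10) = 9.379e+08 (89.72 dB SPL).
To meet 91.8 dB SPL overall, the treated blower may contribute at most 10^(91.8/10) − 9.379e+08 = 5.756e+08, i.e. 87.60 dB SPL.
So the blower must be reduced from 93.3 to 87.60 dB SPL: IL = 5.70 dB.

6 dB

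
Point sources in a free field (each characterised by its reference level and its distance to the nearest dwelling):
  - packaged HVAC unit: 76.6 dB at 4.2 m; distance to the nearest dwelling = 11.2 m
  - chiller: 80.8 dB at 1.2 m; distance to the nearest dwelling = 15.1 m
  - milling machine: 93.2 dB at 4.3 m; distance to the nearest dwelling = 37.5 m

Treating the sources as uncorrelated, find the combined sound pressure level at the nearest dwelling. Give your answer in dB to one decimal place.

75.4 dB

First find each source's level at the receiver (point-source: −20·log₁₀(r/r_ref)), then combine on an intensity basis.
packaged HVAC unit: 76.6 − 20·log₁₀(11.2/4.2) = 76.6 − 8.52 = 68.08 dB.
chiller: 80.8 − 20·log₁₀(15.1/1.2) = 80.8 − 22.00 = 58.80 dB.
milling machine: 93.2 − 20·log₁₀(37.5/4.3) = 93.2 − 18.81 = 74.39 dB.
Σ 10^(L/10) = 3.466e+07 → L_total = 10·log₁₀(3.466e+07) = 75.40 dB.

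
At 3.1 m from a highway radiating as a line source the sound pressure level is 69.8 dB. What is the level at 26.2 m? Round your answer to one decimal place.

60.5 dB

Line-source attenuation: ΔL = 10·log₁₀(r₂/r₁) = 10·log₁₀(26.2/3.1) = 9.269 dB.
L₂ = 69.8 − 10·log₁₀(26.2/3.1) = 69.8 − 9.269 = 60.53 dB.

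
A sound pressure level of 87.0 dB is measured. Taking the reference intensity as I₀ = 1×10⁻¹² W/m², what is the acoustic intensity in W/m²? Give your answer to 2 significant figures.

I = I₀·10^(L/10) = 10⁻¹² × 10^(87.0/10) = 10^(-3.300).

0.00050 W/m²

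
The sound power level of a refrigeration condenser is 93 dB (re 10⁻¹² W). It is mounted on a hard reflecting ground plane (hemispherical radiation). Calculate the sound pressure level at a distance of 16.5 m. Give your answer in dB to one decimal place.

60.7 dB

L_p = L_w − 10·log₁₀(2π·r²) with r = 16.5 m.
2π·r² = 1711 m², 10·log₁₀ of that is 32.331 dB.
L_p = 93 − 32.331 = 60.67 dB.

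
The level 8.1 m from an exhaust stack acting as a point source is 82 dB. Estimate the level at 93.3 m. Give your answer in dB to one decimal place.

60.8 dB

Spherical spreading from a point source gives a 20·log₁₀(r₂/r₁) drop.
L₂ = 82 − 20·log₁₀(93.3/8.1) = 82 − 21.228 = 60.77 dB.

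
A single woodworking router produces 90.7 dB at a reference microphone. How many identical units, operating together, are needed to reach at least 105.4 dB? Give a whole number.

30

The shortfall is 105.4 − 90.7 = 14.7 dB, and N units add 10·log₁₀ N, so need 10·log₁₀ N ≥ 14.7.
N ≥ 10^(14.7/10) = 29.512, so N = 30.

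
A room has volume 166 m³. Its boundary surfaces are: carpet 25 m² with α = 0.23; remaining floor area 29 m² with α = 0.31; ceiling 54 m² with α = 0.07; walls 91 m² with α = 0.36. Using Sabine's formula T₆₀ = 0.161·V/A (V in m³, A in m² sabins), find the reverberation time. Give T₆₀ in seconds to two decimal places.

0.52 s

Summing Sᵢαᵢ: 25·0.23 + 29·0.31 + 54·0.07 + 91·0.36 = 51.28 m².
T₆₀ = 0.161·V/A = 0.161·166/51.28 = 0.521 s.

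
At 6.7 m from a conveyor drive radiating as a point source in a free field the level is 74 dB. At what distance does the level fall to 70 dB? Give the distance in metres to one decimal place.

For a point source L₁ − L₂ = 20·log₁₀(r₂/r₁), so r₂ = r₁·10^((L₁−L₂)/20).
r₂ = 6.7·10^((74−70)/20) = 6.7·10^(4.0/20) = 10.62 m.

10.6 m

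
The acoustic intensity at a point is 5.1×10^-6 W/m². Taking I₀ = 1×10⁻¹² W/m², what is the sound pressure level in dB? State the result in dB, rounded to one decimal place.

Dividing by I₀ shifts the exponent by 12: I/I₀ = 5.1×10^6.
L = 10·(0.7076 + 6) = 67.08 dB.

67.1 dB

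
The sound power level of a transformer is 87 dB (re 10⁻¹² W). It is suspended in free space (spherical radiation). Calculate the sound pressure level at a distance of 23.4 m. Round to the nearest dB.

Free-field spherical radiation: L_p = L_w − 10·log₁₀(4π·r²), r = 23.4 m.
4π·r² = 6881 m², 10·log₁₀ of that is 38.376 dB.
L_p = 87 − 38.376 = 48.62 dB.

49 dB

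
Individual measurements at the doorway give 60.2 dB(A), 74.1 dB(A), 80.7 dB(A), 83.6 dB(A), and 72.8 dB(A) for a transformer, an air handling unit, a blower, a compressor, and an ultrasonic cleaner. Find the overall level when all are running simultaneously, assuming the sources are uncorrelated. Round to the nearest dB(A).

Incoherent sources combine by intensity addition: L_total = 10·log₁₀(Σ 10^(L_i/10)).
Σ 10^(L/10) = 10^(60.2/10) + 10^(74.1/10) + 10^(80.7/10) + 10^(83.6/10) + 10^(72.8/10) = 3.924e+08.
L_total = 10·log₁₀(3.924e+08) = 85.94 dB(A).

86 dB(A)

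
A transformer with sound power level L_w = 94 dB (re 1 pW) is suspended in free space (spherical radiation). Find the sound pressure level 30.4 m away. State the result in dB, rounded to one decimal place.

53.4 dB

Free-field spherical radiation: L_p = L_w − 10·log₁₀(4π·r²), r = 30.4 m.
4π·r² = 1.161e+04 m², 10·log₁₀ of that is 40.650 dB.
L_p = 94 − 40.650 = 53.35 dB.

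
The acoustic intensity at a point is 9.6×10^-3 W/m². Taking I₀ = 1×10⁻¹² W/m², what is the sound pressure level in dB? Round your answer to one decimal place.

Dividing by I₀ shifts the exponent by 12: I/I₀ = 9.6×10^9.
L = 10·(0.9823 + 9) = 99.82 dB.

99.8 dB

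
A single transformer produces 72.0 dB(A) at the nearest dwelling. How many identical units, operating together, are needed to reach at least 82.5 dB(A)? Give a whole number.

Need L₁ + 10·log₁₀ N ≥ 82.5, i.e. log₁₀ N ≥ 1.05.
N ≥ 10^(10.5/10) = 11.220, so N = 12.

12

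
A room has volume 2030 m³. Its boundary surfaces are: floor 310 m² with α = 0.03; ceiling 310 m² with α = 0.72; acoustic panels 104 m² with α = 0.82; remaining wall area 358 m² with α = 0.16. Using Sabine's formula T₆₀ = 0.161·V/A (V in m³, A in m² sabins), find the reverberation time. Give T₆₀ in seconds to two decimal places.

0.87 s

Summing Sᵢαᵢ: 310·0.03 + 310·0.72 + 104·0.82 + 358·0.16 = 375.06 m².
T₆₀ = 0.161 × 2030 / 375.06 = 0.871 s.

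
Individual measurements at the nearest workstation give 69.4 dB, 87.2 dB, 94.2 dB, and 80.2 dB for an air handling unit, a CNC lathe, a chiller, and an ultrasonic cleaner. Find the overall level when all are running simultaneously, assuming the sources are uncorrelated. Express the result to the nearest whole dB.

95 dB

For uncorrelated sources the intensities add, so convert each level to linear form, sum, and take 10·log₁₀ of the total.
Σ 10^(L/10) = 10^(69.4/10) + 10^(87.2/10) + 10^(94.2/10) + 10^(80.2/10) = 3.268e+09.
L_total = 10·log₁₀(3.268e+09) = 95.14 dB.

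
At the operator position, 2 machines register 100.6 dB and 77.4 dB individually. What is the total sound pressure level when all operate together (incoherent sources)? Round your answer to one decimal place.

For uncorrelated sources the intensities add, so convert each level to linear form, sum, and take 10·log₁₀ of the total.
Σ 10^(L/10) = 10^(100.6/10) + 10^(77.4/10) = 1.154e+10.
L_total = 10·log₁₀(1.154e+10) = 100.62 dB.

100.6 dB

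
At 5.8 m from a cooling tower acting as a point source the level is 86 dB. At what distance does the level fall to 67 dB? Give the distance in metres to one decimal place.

The 19.0 dB drop corresponds to a distance ratio of 10^(19.0/20) for a point source.
r₂ = 5.8·10^((86−67)/20) = 5.8·10^(19.0/20) = 51.69 m.

51.7 m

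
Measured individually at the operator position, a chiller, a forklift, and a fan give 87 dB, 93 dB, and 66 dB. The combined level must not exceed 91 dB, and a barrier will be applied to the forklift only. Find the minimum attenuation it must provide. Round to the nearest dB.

4 dB

The untreated sources together contribute 10^(87/10) + 10^(66/10) = 5.052e+08, i.e. 87.03 dB.
To meet 91 dB overall, the treated forklift may contribute at most 10^(91/10) − 5.052e+08 = 7.538e+08, i.e. 88.77 dB.
Required insertion loss = 93 − 88.77 = 4.23 dB.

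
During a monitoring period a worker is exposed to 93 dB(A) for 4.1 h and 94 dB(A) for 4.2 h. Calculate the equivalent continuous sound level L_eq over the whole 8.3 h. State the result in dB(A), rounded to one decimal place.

93.5 dB(A)

The energy average is taken in the linear domain: L_eq = 10·log₁₀[(Σ tᵢ·10^(Lᵢ/10))/T], T = 8.3 h.
Σ tᵢ·10^(Lᵢ/10) = 4.1·10^(93/10) + 4.2·10^(94/10) = 1.873e+10.
L_eq = 10·log₁₀(1.873e+10/8.3) = 93.53 dB(A).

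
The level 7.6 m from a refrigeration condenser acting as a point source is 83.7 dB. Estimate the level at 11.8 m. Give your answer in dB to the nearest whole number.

80 dB

Spherical spreading from a point source gives a 20·log₁₀(r₂/r₁) drop.
L₂ = 83.7 − 20·log₁₀(11.8/7.6) = 83.7 − 3.821 = 79.88 dB.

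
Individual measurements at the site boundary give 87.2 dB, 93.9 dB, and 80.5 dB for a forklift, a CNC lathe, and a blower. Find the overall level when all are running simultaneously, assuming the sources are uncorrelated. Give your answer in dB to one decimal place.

94.9 dB

For uncorrelated sources the intensities add, so convert each level to linear form, sum, and take 10·log₁₀ of the total.
Σ 10^(L/10) = 10^(87.2/10) + 10^(93.9/10) + 10^(80.5/10) = 3.092e+09.
L_total = 10·log₁₀(3.092e+09) = 94.90 dB.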